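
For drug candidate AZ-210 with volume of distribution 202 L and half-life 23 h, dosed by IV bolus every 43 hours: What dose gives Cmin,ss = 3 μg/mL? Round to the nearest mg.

τ/t½ = 43/23 ≈ 1.8696, so f = (1/2)^(43/23) ≈ 0.273656.
Cmin,ss = (D/Vd)·f/(1−f), so D = Cmin,ss·Vd·(1−f)/f.
D = 3 × 202 × (1−f)/f ≈ 3 × 202 × 2.65422 ≈ 1608.46 mg.

1608 mg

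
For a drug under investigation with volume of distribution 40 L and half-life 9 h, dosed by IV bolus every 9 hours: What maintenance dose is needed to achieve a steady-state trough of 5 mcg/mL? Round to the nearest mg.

τ/t½ = 9/9 ≈ 1, so f = (1/2)^(9/9) ≈ 0.500000.
Cmin,ss = (D/Vd)·f/(1−f), so D = Cmin,ss·Vd·(1−f)/f.
D = 5 × 40 × (1−f)/f ≈ 5 × 40 × 1.00000 ≈ 200.00 mg.

200 mg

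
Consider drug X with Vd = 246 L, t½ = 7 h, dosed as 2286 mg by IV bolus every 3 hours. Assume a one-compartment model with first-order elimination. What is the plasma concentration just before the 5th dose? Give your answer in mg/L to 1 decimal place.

f = (1/2)^(τ/t½) = (1/2)^(3/7) ≈ 0.7430.
C₀ = D/Vd = 2286/246 ≈ 9.293 mg/L.
Before the 5th dose, 4 doses have been given. Superposition: Cmin = C₀·(f + f² + … + f^4).
≈ 9.293 × (0.7430 + 0.5520 + 0.4102 + 0.3048) ≈ 9.293 × 2.0100 ≈ 18.679 mg/L.

18.7 mg/L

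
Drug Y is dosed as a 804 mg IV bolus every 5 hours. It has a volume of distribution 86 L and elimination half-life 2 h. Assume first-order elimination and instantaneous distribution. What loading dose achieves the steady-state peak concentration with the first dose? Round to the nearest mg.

977 mg

f = (1/2)^(5/2) ≈ 0.176777; accumulation ratio R = 1/(1−f) ≈ 1.21474.
Loading dose to hit Cmax,ss on first dose: D_load = D_maint·R ≈ 804 × 1.21474 ≈ 976.65 mg.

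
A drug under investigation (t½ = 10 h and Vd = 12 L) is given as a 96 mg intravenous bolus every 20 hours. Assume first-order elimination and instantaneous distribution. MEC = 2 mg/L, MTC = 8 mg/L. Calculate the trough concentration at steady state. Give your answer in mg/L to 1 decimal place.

τ = 20 h = 2 half-lives, so f = (1/2)^2 = 0.25.
Accumulation ratio R = 1/(1 − f) = 1/0.75 = 4/3.
Single-dose peak C₀ = D/Vd = 96/12 = 8 mg/L.
Steady-state peak Cmax,ss = C₀·R = 8 × 4/3 ≈ 10.667 mg/L.
Steady-state trough Cmin,ss = Cmax,ss·f ≈ 10.667 × 0.25 ≈ 2.667 mg/L.
Trough 2.7 mg/L vs MEC 2 mg/L: adequate.

2.7 mg/L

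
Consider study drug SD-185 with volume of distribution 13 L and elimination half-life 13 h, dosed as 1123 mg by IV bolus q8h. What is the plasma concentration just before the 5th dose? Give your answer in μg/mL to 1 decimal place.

132.9 μg/mL

f = (1/2)^(τ/t½) = (1/2)^(8/13) ≈ 0.6528.
C₀ = D/Vd = 1123/13 ≈ 86.385 μg/mL.
Before the 5th dose, 4 doses have been given. Superposition: Cmin = C₀·(f + f² + … + f^4).
≈ 86.385 × (0.6528 + 0.4261 + 0.2782 + 0.1816) ≈ 86.385 × 1.5387 ≈ 132.921 μg/mL.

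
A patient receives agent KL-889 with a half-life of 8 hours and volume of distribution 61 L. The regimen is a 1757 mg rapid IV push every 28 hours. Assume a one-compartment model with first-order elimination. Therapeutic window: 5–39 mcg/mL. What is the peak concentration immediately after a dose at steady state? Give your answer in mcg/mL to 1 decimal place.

31.6 mcg/mL

k = ln2/t½ = ln2/8 ≈ 0.086643 h⁻¹; fraction remaining f = e^(−kτ) = e^(−0.086643×28) ≈ 0.0884.
Accumulation ratio R = 1/(1 − f) ≈ 1/0.9116 ≈ 1.0970.
Single-dose peak C₀ = D/Vd = 1757/61 ≈ 28.803 mcg/mL.
Steady-state peak Cmax,ss = C₀·R ≈ 28.803 × 1.0970 ≈ 31.597 mcg/mL.
Peak 31.6 mcg/mL vs MTC 39 mcg/mL: below toxic threshold.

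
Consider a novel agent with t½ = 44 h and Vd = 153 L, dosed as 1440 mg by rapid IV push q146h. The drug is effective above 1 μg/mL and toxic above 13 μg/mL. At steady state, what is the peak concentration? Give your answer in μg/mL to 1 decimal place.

10.5 μg/mL

τ/t½ = 146/44 ≈ 3.3182, so fraction remaining f = (1/2)^(146/44) ≈ 0.1003.
At steady state, accumulation factor R = 1/(1 − e^(−kτ)) ≈ 1.1115.
Single-dose peak C₀ = D/Vd = 1440/153 ≈ 9.412 μg/mL.
Steady-state peak Cmax,ss = C₀·R ≈ 9.412 × 1.1115 ≈ 10.461 μg/mL.
Peak 10.5 μg/mL vs MTC 13 μg/mL: below toxic threshold.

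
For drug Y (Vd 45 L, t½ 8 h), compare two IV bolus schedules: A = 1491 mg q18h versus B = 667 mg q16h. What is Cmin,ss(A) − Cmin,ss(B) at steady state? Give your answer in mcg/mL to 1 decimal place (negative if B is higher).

Regimen A: f = (1/2)^(18/8) ≈ 0.2102; Cmin,ss = (1491/45)·f/(1−f) ≈ 8.818 mcg/mL.
Regimen B: f = (1/2)^(16/8) ≈ 0.2500; Cmin,ss = (667/45)·f/(1−f) ≈ 4.941 mcg/mL.
Difference ≈ 8.818 − 4.941 ≈ 3.877 mcg/mL.

3.9 mcg/mL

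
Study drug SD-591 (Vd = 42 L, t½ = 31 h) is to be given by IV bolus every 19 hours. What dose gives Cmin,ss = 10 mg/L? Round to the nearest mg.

222 mg

τ/t½ = 19/31 ≈ 0.6129, so f = (1/2)^(19/31) ≈ 0.653880.
Cmin,ss = (D/Vd)·f/(1−f), so D = Cmin,ss·Vd·(1−f)/f.
D = 10 × 42 × (1−f)/f ≈ 10 × 42 × 0.52933 ≈ 222.32 mg.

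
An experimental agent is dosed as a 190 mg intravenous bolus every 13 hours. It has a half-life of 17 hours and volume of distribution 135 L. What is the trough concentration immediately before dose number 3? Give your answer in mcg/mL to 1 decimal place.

f = (1/2)^(τ/t½) = (1/2)^(13/17) ≈ 0.5886.
C₀ = D/Vd = 190/135 ≈ 1.407 mcg/mL.
Before the 3rd dose, 2 doses have been given. Superposition: Cmin = C₀·(f + f²).
≈ 1.407 × (0.5886 + 0.3464) ≈ 1.407 × 0.9350 ≈ 1.316 mcg/mL.

1.3 mcg/mL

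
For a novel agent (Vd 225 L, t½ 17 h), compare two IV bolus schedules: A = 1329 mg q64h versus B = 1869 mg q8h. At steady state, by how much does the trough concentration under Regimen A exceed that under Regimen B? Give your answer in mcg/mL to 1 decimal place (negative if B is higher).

-21.1 mcg/mL

Regimen A: f = (1/2)^(64/17) ≈ 0.0736; Cmin,ss = (1329/225)·f/(1−f) ≈ 0.469 mcg/mL.
Regimen B: f = (1/2)^(8/17) ≈ 0.7217; Cmin,ss = (1869/225)·f/(1−f) ≈ 21.541 mcg/mL.
Difference ≈ 0.469 − 21.541 ≈ -21.072 mcg/mL.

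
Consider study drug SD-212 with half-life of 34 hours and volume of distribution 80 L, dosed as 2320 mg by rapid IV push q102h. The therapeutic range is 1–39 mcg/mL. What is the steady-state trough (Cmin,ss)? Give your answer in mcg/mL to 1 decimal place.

4.1 mcg/mL

τ = 102 h = 3 half-lives, so f = (1/2)^3 = 0.125.
At steady state, R = 1/(1 − 0.125) = 8/7.
Single-dose peak C₀ = D/Vd = 2320/80 = 29 mcg/mL.
Steady-state peak Cmax,ss = C₀·R = 29 × 8/7 ≈ 33.143 mcg/mL.
Steady-state trough Cmin,ss = Cmax,ss·f ≈ 33.143 × 0.125 ≈ 4.143 mcg/mL.
Trough 4.1 mcg/mL vs MEC 1 mcg/mL: adequate.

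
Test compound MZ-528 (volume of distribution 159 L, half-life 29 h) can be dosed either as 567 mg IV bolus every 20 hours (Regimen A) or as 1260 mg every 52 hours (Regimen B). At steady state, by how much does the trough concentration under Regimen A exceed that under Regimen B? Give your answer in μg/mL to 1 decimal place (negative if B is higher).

2.6 μg/mL

Regimen A: f = (1/2)^(20/29) ≈ 0.6200; Cmin,ss = (567/159)·f/(1−f) ≈ 5.818 μg/mL.
Regimen B: f = (1/2)^(52/29) ≈ 0.2886; Cmin,ss = (1260/159)·f/(1−f) ≈ 3.215 μg/mL.
Difference ≈ 5.818 − 3.215 ≈ 2.603 μg/mL.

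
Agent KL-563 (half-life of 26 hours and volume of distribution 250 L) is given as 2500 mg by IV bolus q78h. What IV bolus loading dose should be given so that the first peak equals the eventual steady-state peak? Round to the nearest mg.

2857 mg

f = (1/2)^(78/26) ≈ 0.125000; accumulation ratio R = 1/(1−f) ≈ 1.14286.
Loading dose to hit Cmax,ss on first dose: D_load = D_maint·R ≈ 2500 × 1.14286 ≈ 2857.15 mg.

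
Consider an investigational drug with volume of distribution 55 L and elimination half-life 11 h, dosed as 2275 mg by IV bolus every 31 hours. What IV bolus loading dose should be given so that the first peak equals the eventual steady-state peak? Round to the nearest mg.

2651 mg

f = (1/2)^(31/11) ≈ 0.141789; accumulation ratio R = 1/(1−f) ≈ 1.16521.
Loading dose to hit Cmax,ss on first dose: D_load = D_maint·R ≈ 2275 × 1.16521 ≈ 2650.85 mg.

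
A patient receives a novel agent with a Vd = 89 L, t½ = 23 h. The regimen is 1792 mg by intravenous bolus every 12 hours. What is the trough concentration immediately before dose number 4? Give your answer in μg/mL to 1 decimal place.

30.6 μg/mL

f = (1/2)^(τ/t½) = (1/2)^(12/23) ≈ 0.6965.
C₀ = D/Vd = 1792/89 ≈ 20.135 μg/mL.
Before the 4th dose, 3 doses have been given. Superposition: Cmin = C₀·(f + f² + … + f^3).
≈ 20.135 × (0.6965 + 0.4851 + 0.3379) ≈ 20.135 × 1.5195 ≈ 30.595 μg/mL.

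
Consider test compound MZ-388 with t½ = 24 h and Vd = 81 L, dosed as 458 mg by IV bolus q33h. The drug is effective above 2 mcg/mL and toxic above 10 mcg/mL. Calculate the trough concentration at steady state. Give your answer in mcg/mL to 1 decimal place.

k = ln2/t½ = ln2/24 ≈ 0.028881 h⁻¹; fraction remaining f = e^(−kτ) = e^(−0.028881×33) ≈ 0.3856.
Single-dose peak C₀ = D/Vd = 458/81 ≈ 5.654 mcg/mL.
Steady-state trough Cmin,ss = C₀·f/(1−f) ≈ 5.654 × 0.3856/0.6144 ≈ 3.548 mcg/mL.
Trough 3.5 mcg/mL vs MEC 2 mcg/mL: adequate.

3.5 mcg/mL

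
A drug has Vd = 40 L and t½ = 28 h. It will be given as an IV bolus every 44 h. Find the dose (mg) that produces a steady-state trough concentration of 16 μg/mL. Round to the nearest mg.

τ/t½ = 44/28 ≈ 1.5714, so f = (1/2)^(44/28) ≈ 0.336475.
Cmin,ss = (D/Vd)·f/(1−f), so D = Cmin,ss·Vd·(1−f)/f.
D = 16 × 40 × (1−f)/f ≈ 16 × 40 × 1.97199 ≈ 1262.07 mg.

1262 mg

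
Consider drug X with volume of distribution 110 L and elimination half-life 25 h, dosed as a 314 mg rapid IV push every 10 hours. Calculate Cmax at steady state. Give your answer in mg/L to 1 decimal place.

Over one 10-h interval, 10/25 ≈ 0.4 half-lives elapse, leaving f ≈ 0.7579 of each dose.
Accumulation ratio R = 1/(1 − f) ≈ 1/0.2421 ≈ 4.1305.
Single-dose peak C₀ = D/Vd = 314/110 ≈ 2.855 mg/L.
Steady-state peak Cmax,ss = C₀·R ≈ 2.855 × 4.1305 ≈ 11.793 mg/L.

11.8 mg/L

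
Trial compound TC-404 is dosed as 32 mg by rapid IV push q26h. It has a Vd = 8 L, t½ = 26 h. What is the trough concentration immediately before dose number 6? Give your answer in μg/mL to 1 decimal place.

3.9 μg/mL

f = (1/2)^(τ/t½) = (1/2)^(26/26) ≈ 0.5000.
C₀ = D/Vd = 32/8 ≈ 4.000 μg/mL.
Before the 6th dose, 5 doses have been given. Superposition: Cmin = C₀·(f + f² + … + f^5).
≈ 4.000 × (0.5000 + 0.2500 + 0.1250 + 0.0625 + 0.0313) ≈ 4.000 × 0.9688 ≈ 3.875 μg/mL.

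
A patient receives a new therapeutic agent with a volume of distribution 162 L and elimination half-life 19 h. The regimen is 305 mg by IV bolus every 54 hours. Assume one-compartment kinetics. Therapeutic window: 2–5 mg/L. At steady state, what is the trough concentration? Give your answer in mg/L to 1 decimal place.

0.3 mg/L

τ/t½ = 54/19 ≈ 2.8421, so fraction remaining f = (1/2)^(54/19) ≈ 0.1395.
Accumulation ratio R = 1/(1 − f) ≈ 1/0.8605 ≈ 1.1621.
Single-dose peak C₀ = D/Vd = 305/162 ≈ 1.883 mg/L.
Cmax,ss = C₀/(1 − f) ≈ 1.883/0.8605 ≈ 2.188 mg/L.
One interval later, Cmin,ss = Cmax,ss·e^(−kτ) ≈ 2.188 × 0.1395 ≈ 0.305 mg/L.
Trough 0.3 mg/L vs MEC 2 mg/L: subtherapeutic.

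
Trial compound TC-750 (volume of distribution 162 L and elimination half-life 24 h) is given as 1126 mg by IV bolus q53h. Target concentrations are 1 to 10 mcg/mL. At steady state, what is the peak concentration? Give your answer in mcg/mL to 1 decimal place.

k = ln2/t½ = ln2/24 ≈ 0.028881 h⁻¹; fraction remaining f = e^(−kτ) = e^(−0.028881×53) ≈ 0.2164.
At steady state, accumulation factor R = 1/(1 − e^(−kτ)) ≈ 1.2762.
Each bolus raises the concentration by D/Vd = 1126/162 ≈ 6.951 mcg/mL.
Cmax,ss = C₀/(1 − f) ≈ 6.951/0.7836 ≈ 8.871 mcg/mL.
Peak 8.9 mcg/mL vs MTC 10 mcg/mL: below toxic threshold.

8.9 mcg/mL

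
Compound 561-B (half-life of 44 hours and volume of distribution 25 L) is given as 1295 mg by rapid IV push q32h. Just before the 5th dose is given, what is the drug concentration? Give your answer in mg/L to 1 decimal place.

68.5 mg/L

f = (1/2)^(τ/t½) = (1/2)^(32/44) ≈ 0.6040.
C₀ = D/Vd = 1295/25 ≈ 51.800 mg/L.
Before the 5th dose, 4 doses have been given. Superposition: Cmin = C₀·(f + f² + … + f^4).
≈ 51.800 × (0.6040 + 0.3648 + 0.2203 + 0.1331) ≈ 51.800 × 1.3222 ≈ 68.490 mg/L.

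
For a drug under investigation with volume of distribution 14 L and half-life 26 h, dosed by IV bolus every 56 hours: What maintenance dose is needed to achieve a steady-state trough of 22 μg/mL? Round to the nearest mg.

1063 mg

τ/t½ = 56/26 ≈ 2.1538, so f = (1/2)^(56/26) ≈ 0.224713.
Cmin,ss = (D/Vd)·f/(1−f), so D = Cmin,ss·Vd·(1−f)/f.
D = 22 × 14 × (1−f)/f ≈ 22 × 14 × 3.45012 ≈ 1062.64 mg.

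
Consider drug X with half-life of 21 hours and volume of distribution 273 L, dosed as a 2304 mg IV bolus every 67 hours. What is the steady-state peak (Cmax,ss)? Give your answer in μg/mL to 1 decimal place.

9.5 μg/mL

τ/t½ = 67/21 ≈ 3.1905, so fraction remaining f = (1/2)^(67/21) ≈ 0.1095.
Accumulation ratio R = 1/(1 − f) ≈ 1/0.8905 ≈ 1.1230.
Each bolus raises the concentration by D/Vd = 2304/273 ≈ 8.440 μg/mL.
Steady-state peak Cmax,ss = C₀·R ≈ 8.440 × 1.1230 ≈ 9.478 μg/mL.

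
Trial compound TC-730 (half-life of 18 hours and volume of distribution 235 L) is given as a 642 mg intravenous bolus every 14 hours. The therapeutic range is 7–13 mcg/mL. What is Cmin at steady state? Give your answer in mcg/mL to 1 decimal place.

Over one 14-h interval, 14/18 ≈ 0.77778 half-lives elapse, leaving f ≈ 0.5833 of each dose.
Accumulation ratio R = 1/(1 − f) ≈ 1/0.4167 ≈ 2.3998.
Each bolus raises the concentration by D/Vd = 642/235 ≈ 2.732 mcg/mL.
Cmax,ss = C₀/(1 − f) ≈ 2.732/0.4167 ≈ 6.556 mcg/mL.
One interval later, Cmin,ss = Cmax,ss·e^(−kτ) ≈ 6.556 × 0.5833 ≈ 3.824 mcg/mL.
Trough 3.8 mcg/mL vs MEC 7 mcg/mL: subtherapeutic.

3.8 mcg/mL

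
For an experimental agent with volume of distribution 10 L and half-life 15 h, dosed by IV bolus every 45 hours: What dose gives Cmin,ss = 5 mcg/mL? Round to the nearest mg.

τ/t½ = 45/15 ≈ 3, so f = (1/2)^(45/15) ≈ 0.125000.
Cmin,ss = (D/Vd)·f/(1−f), so D = Cmin,ss·Vd·(1−f)/f.
D = 5 × 10 × (1−f)/f ≈ 5 × 10 × 7.00000 ≈ 350.00 mg.

350 mg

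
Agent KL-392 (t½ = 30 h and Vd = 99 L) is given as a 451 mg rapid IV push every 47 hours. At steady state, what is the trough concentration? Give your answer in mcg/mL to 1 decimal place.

Over one 47-h interval, 47/30 ≈ 1.5667 half-lives elapse, leaving f ≈ 0.3376 of each dose.
Accumulation ratio R = 1/(1 − f) ≈ 1/0.6624 ≈ 1.5097.
Single-dose peak C₀ = D/Vd = 451/99 ≈ 4.556 mcg/mL.
Steady-state peak Cmax,ss = C₀·R ≈ 4.556 × 1.5097 ≈ 6.878 mcg/mL.
One interval later, Cmin,ss = Cmax,ss·e^(−kτ) ≈ 6.878 × 0.3376 ≈ 2.322 mcg/mL.

2.3 mcg/mL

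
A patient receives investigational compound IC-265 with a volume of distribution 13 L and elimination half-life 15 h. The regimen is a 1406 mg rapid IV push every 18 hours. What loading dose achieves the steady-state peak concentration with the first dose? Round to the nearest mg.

2490 mg

f = (1/2)^(18/15) ≈ 0.435275; accumulation ratio R = 1/(1−f) ≈ 1.77077.
Loading dose to hit Cmax,ss on first dose: D_load = D_maint·R ≈ 1406 × 1.77077 ≈ 2489.70 mg.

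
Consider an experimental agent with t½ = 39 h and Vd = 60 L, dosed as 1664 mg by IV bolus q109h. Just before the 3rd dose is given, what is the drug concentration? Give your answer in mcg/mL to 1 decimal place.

4.6 mcg/mL

f = (1/2)^(τ/t½) = (1/2)^(109/39) ≈ 0.1441.
C₀ = D/Vd = 1664/60 ≈ 27.733 mcg/mL.
Before the 3rd dose, 2 doses have been given. Superposition: Cmin = C₀·(f + f²).
≈ 27.733 × (0.1441 + 0.0208) ≈ 27.733 × 0.1649 ≈ 4.573 mcg/mL.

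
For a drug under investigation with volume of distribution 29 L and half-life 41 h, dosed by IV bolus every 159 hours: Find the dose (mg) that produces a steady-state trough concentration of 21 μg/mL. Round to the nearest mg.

τ/t½ = 159/41 ≈ 3.878, so f = (1/2)^(159/41) ≈ 0.068013.
Cmin,ss = (D/Vd)·f/(1−f), so D = Cmin,ss·Vd·(1−f)/f.
D = 21 × 29 × (1−f)/f ≈ 21 × 29 × 13.70307 ≈ 8345.17 mg.

8345 mg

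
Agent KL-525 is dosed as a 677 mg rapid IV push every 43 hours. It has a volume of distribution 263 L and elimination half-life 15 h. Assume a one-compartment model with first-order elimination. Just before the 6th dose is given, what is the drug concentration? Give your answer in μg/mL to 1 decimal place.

f = (1/2)^(τ/t½) = (1/2)^(43/15) ≈ 0.1371.
C₀ = D/Vd = 677/263 ≈ 2.574 μg/mL.
Before the 6th dose, 5 doses have been given. Superposition: Cmin = C₀·(f + f² + … + f^5).
≈ 2.574 × (0.1371 + 0.0188 + 0.0026 + 0.0004 + 0.0000) ≈ 2.574 × 0.1589 ≈ 0.409 μg/mL.

0.4 μg/mL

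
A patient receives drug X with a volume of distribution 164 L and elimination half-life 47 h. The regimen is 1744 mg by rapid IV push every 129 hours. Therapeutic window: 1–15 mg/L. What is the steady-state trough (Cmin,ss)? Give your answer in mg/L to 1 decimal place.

1.9 mg/L

k = ln2/t½ = ln2/47 ≈ 0.014748 h⁻¹; fraction remaining f = e^(−kτ) = e^(−0.014748×129) ≈ 0.1492.
Accumulation ratio R = 1/(1 − f) ≈ 1/0.8508 ≈ 1.1754.
Single-dose peak C₀ = D/Vd = 1744/164 ≈ 10.634 mg/L.
Cmax,ss = C₀/(1 − f) ≈ 10.634/0.8508 ≈ 12.499 mg/L.
One interval later, Cmin,ss = Cmax,ss·e^(−kτ) ≈ 12.499 × 0.1492 ≈ 1.865 mg/L.
Trough 1.9 mg/L vs MEC 1 mg/L: adequate.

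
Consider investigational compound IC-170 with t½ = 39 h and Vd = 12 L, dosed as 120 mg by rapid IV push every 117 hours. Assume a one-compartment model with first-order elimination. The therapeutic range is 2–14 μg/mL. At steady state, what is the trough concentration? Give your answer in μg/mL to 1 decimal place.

The dosing interval is 3 half-lives, so f = 2^(−3) = 0.125.
Accumulation ratio R = 1/(1 − f) = 1/0.875 = 8/7.
Single-dose peak C₀ = D/Vd = 120/12 = 10 μg/mL.
Steady-state peak Cmax,ss = C₀·R = 10 × 8/7 ≈ 11.429 μg/mL.
Steady-state trough Cmin,ss = Cmax,ss·f ≈ 11.429 × 0.125 ≈ 1.429 μg/mL.
Trough 1.4 μg/mL vs MEC 2 μg/mL: subtherapeutic.

1.4 μg/mL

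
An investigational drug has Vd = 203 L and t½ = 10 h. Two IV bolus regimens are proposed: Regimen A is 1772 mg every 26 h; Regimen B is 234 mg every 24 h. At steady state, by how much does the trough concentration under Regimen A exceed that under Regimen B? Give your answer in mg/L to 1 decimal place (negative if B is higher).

Regimen A: f = (1/2)^(26/10) ≈ 0.1649; Cmin,ss = (1772/203)·f/(1−f) ≈ 1.724 mg/L.
Regimen B: f = (1/2)^(24/10) ≈ 0.1895; Cmin,ss = (234/203)·f/(1−f) ≈ 0.270 mg/L.
Difference ≈ 1.724 − 0.270 ≈ 1.454 mg/L.

1.5 mg/L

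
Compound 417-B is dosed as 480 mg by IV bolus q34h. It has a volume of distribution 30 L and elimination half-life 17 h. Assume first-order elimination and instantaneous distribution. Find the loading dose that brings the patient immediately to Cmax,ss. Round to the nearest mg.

f = (1/2)^(34/17) ≈ 0.250000; accumulation ratio R = 1/(1−f) ≈ 1.33333.
Loading dose to hit Cmax,ss on first dose: D_load = D_maint·R ≈ 480 × 1.33333 ≈ 640.00 mg.

640 mg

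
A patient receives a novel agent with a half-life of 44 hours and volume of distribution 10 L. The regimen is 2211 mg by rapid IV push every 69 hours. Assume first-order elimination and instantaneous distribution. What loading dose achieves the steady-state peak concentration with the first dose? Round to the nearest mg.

3336 mg

f = (1/2)^(69/44) ≈ 0.337233; accumulation ratio R = 1/(1−f) ≈ 1.50883.
Loading dose to hit Cmax,ss on first dose: D_load = D_maint·R ≈ 2211 × 1.50883 ≈ 3336.02 mg.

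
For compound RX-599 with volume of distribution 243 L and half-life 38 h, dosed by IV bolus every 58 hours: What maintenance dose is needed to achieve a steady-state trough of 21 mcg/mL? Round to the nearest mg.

τ/t½ = 58/38 ≈ 1.5263, so f = (1/2)^(58/38) ≈ 0.347163.
Cmin,ss = (D/Vd)·f/(1−f), so D = Cmin,ss·Vd·(1−f)/f.
D = 21 × 243 × (1−f)/f ≈ 21 × 243 × 1.88049 ≈ 9596.14 mg.

9596 mg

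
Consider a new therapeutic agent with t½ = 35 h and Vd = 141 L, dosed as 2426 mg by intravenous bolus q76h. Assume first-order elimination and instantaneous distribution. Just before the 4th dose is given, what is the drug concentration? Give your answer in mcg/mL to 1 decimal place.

f = (1/2)^(τ/t½) = (1/2)^(76/35) ≈ 0.2220.
C₀ = D/Vd = 2426/141 ≈ 17.206 mcg/mL.
Before the 4th dose, 3 doses have been given. Superposition: Cmin = C₀·(f + f² + … + f^3).
≈ 17.206 × (0.2220 + 0.0493 + 0.0109) ≈ 17.206 × 0.2822 ≈ 4.856 mcg/mL.

4.9 mcg/mL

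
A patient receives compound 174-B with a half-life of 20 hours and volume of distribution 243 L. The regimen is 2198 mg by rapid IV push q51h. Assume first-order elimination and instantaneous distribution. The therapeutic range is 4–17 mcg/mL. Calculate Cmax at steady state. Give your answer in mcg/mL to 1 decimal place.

10.9 mcg/mL

Over one 51-h interval, 51/20 ≈ 2.55 half-lives elapse, leaving f ≈ 0.1708 of each dose.
At steady state, accumulation factor R = 1/(1 − e^(−kτ)) ≈ 1.2060.
Single-dose peak C₀ = D/Vd = 2198/243 ≈ 9.045 mcg/mL.
Steady-state peak Cmax,ss = C₀·R ≈ 9.045 × 1.2060 ≈ 10.908 mcg/mL.
Peak 10.9 mcg/mL vs MTC 17 mcg/mL: below toxic threshold.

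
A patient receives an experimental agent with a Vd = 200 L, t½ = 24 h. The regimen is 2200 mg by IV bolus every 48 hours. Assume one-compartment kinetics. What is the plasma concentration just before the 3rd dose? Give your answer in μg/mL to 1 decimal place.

3.4 μg/mL

f = (1/2)^(τ/t½) = (1/2)^(48/24) ≈ 0.2500.
C₀ = D/Vd = 2200/200 ≈ 11.000 μg/mL.
Before the 3rd dose, 2 doses have been given. Superposition: Cmin = C₀·(f + f²).
≈ 11.000 × (0.2500 + 0.0625) ≈ 11.000 × 0.3125 ≈ 3.438 μg/mL.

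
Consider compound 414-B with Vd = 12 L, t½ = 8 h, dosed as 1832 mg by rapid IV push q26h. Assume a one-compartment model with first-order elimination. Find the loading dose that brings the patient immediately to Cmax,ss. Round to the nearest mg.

f = (1/2)^(26/8) ≈ 0.105112; accumulation ratio R = 1/(1−f) ≈ 1.11746.
Loading dose to hit Cmax,ss on first dose: D_load = D_maint·R ≈ 1832 × 1.11746 ≈ 2047.19 mg.

2047 mg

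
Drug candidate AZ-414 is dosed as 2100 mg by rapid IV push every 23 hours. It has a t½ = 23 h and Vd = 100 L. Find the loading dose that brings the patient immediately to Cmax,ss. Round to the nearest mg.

f = (1/2)^(23/23) ≈ 0.500000; accumulation ratio R = 1/(1−f) ≈ 2.00000.
Loading dose to hit Cmax,ss on first dose: D_load = D_maint·R ≈ 2100 × 2.00000 ≈ 4200.00 mg.

4200 mg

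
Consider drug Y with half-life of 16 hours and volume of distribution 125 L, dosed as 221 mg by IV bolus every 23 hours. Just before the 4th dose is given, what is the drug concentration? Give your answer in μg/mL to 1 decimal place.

f = (1/2)^(τ/t½) = (1/2)^(23/16) ≈ 0.3692.
C₀ = D/Vd = 221/125 ≈ 1.768 μg/mL.
Before the 4th dose, 3 doses have been given. Superposition: Cmin = C₀·(f + f² + … + f^3).
≈ 1.768 × (0.3692 + 0.1363 + 0.0503) ≈ 1.768 × 0.5558 ≈ 0.983 μg/mL.

1.0 μg/mL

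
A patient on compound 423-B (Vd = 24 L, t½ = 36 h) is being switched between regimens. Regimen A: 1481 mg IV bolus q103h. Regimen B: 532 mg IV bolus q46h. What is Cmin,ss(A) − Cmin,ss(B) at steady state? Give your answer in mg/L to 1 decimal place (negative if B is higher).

Regimen A: f = (1/2)^(103/36) ≈ 0.1376; Cmin,ss = (1481/24)·f/(1−f) ≈ 9.846 mg/L.
Regimen B: f = (1/2)^(46/36) ≈ 0.4124; Cmin,ss = (532/24)·f/(1−f) ≈ 15.557 mg/L.
Difference ≈ 9.846 − 15.557 ≈ -5.711 mg/L.

-5.7 mg/L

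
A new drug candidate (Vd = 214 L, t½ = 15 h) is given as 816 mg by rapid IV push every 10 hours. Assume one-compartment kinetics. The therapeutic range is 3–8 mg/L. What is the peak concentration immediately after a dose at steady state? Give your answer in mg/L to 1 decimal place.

10.3 mg/L

τ/t½ = 10/15 ≈ 0.66667, so fraction remaining f = (1/2)^(10/15) ≈ 0.6300.
Accumulation ratio R = 1/(1 − f) ≈ 1/0.3700 ≈ 2.7027.
Each bolus raises the concentration by D/Vd = 816/214 ≈ 3.813 mg/L.
Steady-state peak Cmax,ss = C₀·R ≈ 3.813 × 2.7027 ≈ 10.305 mg/L.
Peak 10.3 mg/L vs MTC 8 mg/L: exceeds toxic threshold.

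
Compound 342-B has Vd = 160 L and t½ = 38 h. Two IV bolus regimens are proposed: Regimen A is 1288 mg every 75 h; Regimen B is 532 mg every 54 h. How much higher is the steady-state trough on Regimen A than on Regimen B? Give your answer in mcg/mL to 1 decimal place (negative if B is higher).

0.8 mcg/mL

Regimen A: f = (1/2)^(75/38) ≈ 0.2546; Cmin,ss = (1288/160)·f/(1−f) ≈ 2.750 mcg/mL.
Regimen B: f = (1/2)^(54/38) ≈ 0.3734; Cmin,ss = (532/160)·f/(1−f) ≈ 1.981 mcg/mL.
Difference ≈ 2.750 − 1.981 ≈ 0.769 mcg/mL.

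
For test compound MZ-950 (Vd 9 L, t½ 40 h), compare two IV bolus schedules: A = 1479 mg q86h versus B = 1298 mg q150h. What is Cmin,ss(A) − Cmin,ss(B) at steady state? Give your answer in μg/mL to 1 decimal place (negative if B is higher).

36.2 μg/mL

Regimen A: f = (1/2)^(86/40) ≈ 0.2253; Cmin,ss = (1479/9)·f/(1−f) ≈ 47.792 μg/mL.
Regimen B: f = (1/2)^(150/40) ≈ 0.0743; Cmin,ss = (1298/9)·f/(1−f) ≈ 11.576 μg/mL.
Difference ≈ 47.792 − 11.576 ≈ 36.216 μg/mL.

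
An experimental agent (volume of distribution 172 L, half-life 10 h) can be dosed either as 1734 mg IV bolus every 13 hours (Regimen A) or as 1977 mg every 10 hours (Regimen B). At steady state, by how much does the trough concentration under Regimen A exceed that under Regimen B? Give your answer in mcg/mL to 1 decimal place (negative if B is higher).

Regimen A: f = (1/2)^(13/10) ≈ 0.4061; Cmin,ss = (1734/172)·f/(1−f) ≈ 6.894 mcg/mL.
Regimen B: f = (1/2)^(10/10) ≈ 0.5000; Cmin,ss = (1977/172)·f/(1−f) ≈ 11.494 mcg/mL.
Difference ≈ 6.894 − 11.494 ≈ -4.600 mcg/mL.

-4.6 mcg/mL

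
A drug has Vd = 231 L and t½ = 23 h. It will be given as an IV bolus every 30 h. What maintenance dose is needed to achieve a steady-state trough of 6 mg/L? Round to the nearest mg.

τ/t½ = 30/23 ≈ 1.3043, so f = (1/2)^(30/23) ≈ 0.404904.
Cmin,ss = (D/Vd)·f/(1−f), so D = Cmin,ss·Vd·(1−f)/f.
D = 6 × 231 × (1−f)/f ≈ 6 × 231 × 1.46972 ≈ 2037.03 mg.

2037 mg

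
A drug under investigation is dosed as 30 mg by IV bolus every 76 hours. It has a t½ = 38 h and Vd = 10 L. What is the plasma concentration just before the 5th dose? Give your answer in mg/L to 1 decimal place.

f = (1/2)^(τ/t½) = (1/2)^(76/38) ≈ 0.2500.
C₀ = D/Vd = 30/10 ≈ 3.000 mg/L.
Before the 5th dose, 4 doses have been given. Superposition: Cmin = C₀·(f + f² + … + f^4).
≈ 3.000 × (0.2500 + 0.0625 + 0.0156 + 0.0039) ≈ 3.000 × 0.3320 ≈ 0.996 mg/L.

1.0 mg/L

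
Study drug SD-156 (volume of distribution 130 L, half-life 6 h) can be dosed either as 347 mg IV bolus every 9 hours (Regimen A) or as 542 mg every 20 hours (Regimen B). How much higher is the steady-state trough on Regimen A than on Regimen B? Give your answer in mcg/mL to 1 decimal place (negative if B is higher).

Regimen A: f = (1/2)^(9/6) ≈ 0.3536; Cmin,ss = (347/130)·f/(1−f) ≈ 1.460 mcg/mL.
Regimen B: f = (1/2)^(20/6) ≈ 0.0992; Cmin,ss = (542/130)·f/(1−f) ≈ 0.459 mcg/mL.
Difference ≈ 1.460 − 0.459 ≈ 1.001 mcg/mL.

1.0 mcg/mL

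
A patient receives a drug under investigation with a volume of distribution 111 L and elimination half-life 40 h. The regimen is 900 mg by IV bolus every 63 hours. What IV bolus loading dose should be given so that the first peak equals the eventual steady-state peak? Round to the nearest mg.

1355 mg

f = (1/2)^(63/40) ≈ 0.335643; accumulation ratio R = 1/(1−f) ≈ 1.50521.
Loading dose to hit Cmax,ss on first dose: D_load = D_maint·R ≈ 900 × 1.50521 ≈ 1354.69 mg.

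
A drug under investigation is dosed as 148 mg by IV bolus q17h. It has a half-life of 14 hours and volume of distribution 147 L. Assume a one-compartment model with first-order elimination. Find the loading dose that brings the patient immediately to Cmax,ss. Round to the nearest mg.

f = (1/2)^(17/14) ≈ 0.430986; accumulation ratio R = 1/(1−f) ≈ 1.75743.
Loading dose to hit Cmax,ss on first dose: D_load = D_maint·R ≈ 148 × 1.75743 ≈ 260.10 mg.

260 mg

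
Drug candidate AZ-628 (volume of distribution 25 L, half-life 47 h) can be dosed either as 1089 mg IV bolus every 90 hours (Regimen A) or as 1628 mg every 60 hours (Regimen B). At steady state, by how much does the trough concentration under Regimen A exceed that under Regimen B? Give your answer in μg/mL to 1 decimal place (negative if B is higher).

Regimen A: f = (1/2)^(90/47) ≈ 0.2652; Cmin,ss = (1089/25)·f/(1−f) ≈ 15.721 μg/mL.
Regimen B: f = (1/2)^(60/47) ≈ 0.4128; Cmin,ss = (1628/25)·f/(1−f) ≈ 45.779 μg/mL.
Difference ≈ 15.721 − 45.779 ≈ -30.058 μg/mL.

-30.1 μg/mL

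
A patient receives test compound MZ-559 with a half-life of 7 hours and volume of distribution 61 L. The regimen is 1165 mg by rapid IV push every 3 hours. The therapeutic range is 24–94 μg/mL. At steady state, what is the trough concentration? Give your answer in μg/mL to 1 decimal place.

55.2 μg/mL

k = ln2/t½ = ln2/7 ≈ 0.099021 h⁻¹; fraction remaining f = e^(−kτ) = e^(−0.099021×3) ≈ 0.7430.
Single-dose peak C₀ = D/Vd = 1165/61 ≈ 19.098 μg/mL.
Steady-state trough Cmin,ss = C₀·f/(1−f) ≈ 19.098 × 0.7430/0.2570 ≈ 55.213 μg/mL.
Trough 55.2 μg/mL vs MEC 24 μg/mL: adequate.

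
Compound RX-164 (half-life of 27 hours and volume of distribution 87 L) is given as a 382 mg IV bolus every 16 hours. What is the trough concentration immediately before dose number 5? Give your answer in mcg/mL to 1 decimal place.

7.0 mcg/mL

f = (1/2)^(τ/t½) = (1/2)^(16/27) ≈ 0.6632.
C₀ = D/Vd = 382/87 ≈ 4.391 mcg/mL.
Before the 5th dose, 4 doses have been given. Superposition: Cmin = C₀·(f + f² + … + f^4).
≈ 4.391 × (0.6632 + 0.4398 + 0.2917 + 0.1935) ≈ 4.391 × 1.5882 ≈ 6.974 mcg/mL.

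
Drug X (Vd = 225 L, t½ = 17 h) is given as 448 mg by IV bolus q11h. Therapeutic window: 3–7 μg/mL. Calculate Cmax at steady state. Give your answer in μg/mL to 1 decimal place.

5.5 μg/mL

k = ln2/t½ = ln2/17 ≈ 0.040773 h⁻¹; fraction remaining f = e^(−kτ) = e^(−0.040773×11) ≈ 0.6386.
At steady state, accumulation factor R = 1/(1 − e^(−kτ)) ≈ 2.7670.
Each bolus raises the concentration by D/Vd = 448/225 ≈ 1.991 μg/mL.
Steady-state peak Cmax,ss = C₀·R ≈ 1.991 × 2.7670 ≈ 5.509 μg/mL.
Peak 5.5 μg/mL vs MTC 7 μg/mL: below toxic threshold.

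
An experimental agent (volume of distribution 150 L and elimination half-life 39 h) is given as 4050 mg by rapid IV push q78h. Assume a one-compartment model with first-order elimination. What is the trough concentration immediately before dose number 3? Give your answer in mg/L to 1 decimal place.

f = (1/2)^(τ/t½) = (1/2)^(78/39) ≈ 0.2500.
C₀ = D/Vd = 4050/150 ≈ 27.000 mg/L.
Before the 3rd dose, 2 doses have been given. Superposition: Cmin = C₀·(f + f²).
≈ 27.000 × (0.2500 + 0.0625) ≈ 27.000 × 0.3125 ≈ 8.438 mg/L.

8.4 mg/L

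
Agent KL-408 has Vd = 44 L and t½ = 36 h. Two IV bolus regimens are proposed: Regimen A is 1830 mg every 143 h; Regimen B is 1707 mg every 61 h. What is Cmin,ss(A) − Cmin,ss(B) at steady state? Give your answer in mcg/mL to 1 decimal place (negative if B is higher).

-14.5 mcg/mL

Regimen A: f = (1/2)^(143/36) ≈ 0.0637; Cmin,ss = (1830/44)·f/(1−f) ≈ 2.830 mcg/mL.
Regimen B: f = (1/2)^(61/36) ≈ 0.3090; Cmin,ss = (1707/44)·f/(1−f) ≈ 17.348 mcg/mL.
Difference ≈ 2.830 − 17.348 ≈ -14.518 mcg/mL.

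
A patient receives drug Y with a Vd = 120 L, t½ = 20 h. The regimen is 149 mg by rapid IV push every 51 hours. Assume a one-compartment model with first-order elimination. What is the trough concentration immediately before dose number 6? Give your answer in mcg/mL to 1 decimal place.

0.3 mcg/mL

f = (1/2)^(τ/t½) = (1/2)^(51/20) ≈ 0.1708.
C₀ = D/Vd = 149/120 ≈ 1.242 mcg/mL.
Before the 6th dose, 5 doses have been given. Superposition: Cmin = C₀·(f + f² + … + f^5).
≈ 1.242 × (0.1708 + 0.0292 + 0.0050 + 0.0009 + 0.0001) ≈ 1.242 × 0.2060 ≈ 0.256 mcg/mL.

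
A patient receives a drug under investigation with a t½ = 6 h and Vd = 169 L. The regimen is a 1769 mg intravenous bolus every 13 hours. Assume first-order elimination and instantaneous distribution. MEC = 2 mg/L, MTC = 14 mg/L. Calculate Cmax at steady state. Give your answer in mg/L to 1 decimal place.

τ/t½ = 13/6 ≈ 2.1667, so fraction remaining f = (1/2)^(13/6) ≈ 0.2227.
Accumulation ratio R = 1/(1 − f) ≈ 1/0.7773 ≈ 1.2865.
Single-dose peak C₀ = D/Vd = 1769/169 ≈ 10.467 mg/L.
Steady-state peak Cmax,ss = C₀·R ≈ 10.467 × 1.2865 ≈ 13.466 mg/L.
Peak 13.5 mg/L vs MTC 14 mg/L: below toxic threshold.

13.5 mg/L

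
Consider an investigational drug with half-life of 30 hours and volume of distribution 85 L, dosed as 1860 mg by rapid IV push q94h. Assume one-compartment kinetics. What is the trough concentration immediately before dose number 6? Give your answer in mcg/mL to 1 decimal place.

2.8 mcg/mL

f = (1/2)^(τ/t½) = (1/2)^(94/30) ≈ 0.1140.
C₀ = D/Vd = 1860/85 ≈ 21.882 mcg/mL.
Before the 6th dose, 5 doses have been given. Superposition: Cmin = C₀·(f + f² + … + f^5).
≈ 21.882 × (0.1140 + 0.0130 + 0.0015 + 0.0002 + 0.0000) ≈ 21.882 × 0.1287 ≈ 2.816 mcg/mL.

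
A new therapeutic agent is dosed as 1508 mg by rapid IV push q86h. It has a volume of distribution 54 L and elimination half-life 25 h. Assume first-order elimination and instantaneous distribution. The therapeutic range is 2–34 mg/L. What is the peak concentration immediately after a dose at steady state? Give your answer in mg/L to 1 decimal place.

30.8 mg/L

Over one 86-h interval, 86/25 ≈ 3.44 half-lives elapse, leaving f ≈ 0.0921 of each dose.
At steady state, accumulation factor R = 1/(1 − e^(−kτ)) ≈ 1.1014.
Each bolus raises the concentration by D/Vd = 1508/54 ≈ 27.926 mg/L.
Steady-state peak Cmax,ss = C₀·R ≈ 27.926 × 1.1014 ≈ 30.758 mg/L.
Peak 30.8 mg/L vs MTC 34 mg/L: below toxic threshold.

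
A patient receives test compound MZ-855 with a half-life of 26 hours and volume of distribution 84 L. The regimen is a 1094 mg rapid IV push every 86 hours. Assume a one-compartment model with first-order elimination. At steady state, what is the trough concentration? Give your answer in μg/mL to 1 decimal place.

Over one 86-h interval, 86/26 ≈ 3.3077 half-lives elapse, leaving f ≈ 0.1010 of each dose.
Accumulation ratio R = 1/(1 − f) ≈ 1/0.8990 ≈ 1.1123.
Single-dose peak C₀ = D/Vd = 1094/84 ≈ 13.024 μg/mL.
Steady-state peak Cmax,ss = C₀·R ≈ 13.024 × 1.1123 ≈ 14.487 μg/mL.
Steady-state trough Cmin,ss = Cmax,ss·f ≈ 14.487 × 0.1010 ≈ 1.463 μg/mL.

1.5 μg/mL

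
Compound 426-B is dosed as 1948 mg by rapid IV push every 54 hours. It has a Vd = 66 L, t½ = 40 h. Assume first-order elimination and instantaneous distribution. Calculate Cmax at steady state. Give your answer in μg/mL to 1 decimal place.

48.6 μg/mL

k = ln2/t½ = ln2/40 ≈ 0.017329 h⁻¹; fraction remaining f = e^(−kτ) = e^(−0.017329×54) ≈ 0.3923.
Accumulation ratio R = 1/(1 − f) ≈ 1/0.6077 ≈ 1.6455.
Single-dose peak C₀ = D/Vd = 1948/66 ≈ 29.515 μg/mL.
Cmax,ss = C₀/(1 − f) ≈ 29.515/0.6077 ≈ 48.568 μg/mL.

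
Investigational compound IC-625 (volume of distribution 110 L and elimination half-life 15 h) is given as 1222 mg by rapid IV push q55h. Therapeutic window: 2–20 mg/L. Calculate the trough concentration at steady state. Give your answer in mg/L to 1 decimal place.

τ/t½ = 55/15 ≈ 3.6667, so fraction remaining f = (1/2)^(55/15) ≈ 0.0787.
At steady state, accumulation factor R = 1/(1 − e^(−kτ)) ≈ 1.0854.
Single-dose peak C₀ = D/Vd = 1222/110 ≈ 11.109 mg/L.
Cmax,ss = C₀/(1 − f) ≈ 11.109/0.9213 ≈ 12.058 mg/L.
One interval later, Cmin,ss = Cmax,ss·e^(−kτ) ≈ 12.058 × 0.0787 ≈ 0.949 mg/L.
Trough 0.9 mg/L vs MEC 2 mg/L: subtherapeutic.

0.9 mg/L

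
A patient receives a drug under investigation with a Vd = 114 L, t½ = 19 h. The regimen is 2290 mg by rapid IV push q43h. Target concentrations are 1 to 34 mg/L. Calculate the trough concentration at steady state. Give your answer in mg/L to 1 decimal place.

τ/t½ = 43/19 ≈ 2.2632, so fraction remaining f = (1/2)^(43/19) ≈ 0.2083.
At steady state, accumulation factor R = 1/(1 − e^(−kτ)) ≈ 1.2631.
Single-dose peak C₀ = D/Vd = 2290/114 ≈ 20.088 mg/L.
Cmax,ss = C₀/(1 − f) ≈ 20.088/0.7917 ≈ 25.373 mg/L.
Steady-state trough Cmin,ss = Cmax,ss·f ≈ 25.373 × 0.2083 ≈ 5.285 mg/L.
Trough 5.3 mg/L vs MEC 1 mg/L: adequate.

5.3 mg/L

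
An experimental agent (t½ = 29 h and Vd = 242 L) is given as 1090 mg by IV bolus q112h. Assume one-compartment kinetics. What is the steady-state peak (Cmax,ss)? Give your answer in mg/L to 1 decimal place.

k = ln2/t½ = ln2/29 ≈ 0.023902 h⁻¹; fraction remaining f = e^(−kτ) = e^(−0.023902×112) ≈ 0.0688.
At steady state, accumulation factor R = 1/(1 − e^(−kτ)) ≈ 1.0739.
Single-dose peak C₀ = D/Vd = 1090/242 ≈ 4.504 mg/L.
Steady-state peak Cmax,ss = C₀·R ≈ 4.504 × 1.0739 ≈ 4.837 mg/L.

4.8 mg/L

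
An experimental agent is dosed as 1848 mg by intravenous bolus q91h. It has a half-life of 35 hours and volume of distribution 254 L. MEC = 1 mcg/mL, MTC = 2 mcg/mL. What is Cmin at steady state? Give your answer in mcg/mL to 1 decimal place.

1.4 mcg/mL

τ/t½ = 91/35 ≈ 2.6, so fraction remaining f = (1/2)^(91/35) ≈ 0.1649.
At steady state, accumulation factor R = 1/(1 − e^(−kτ)) ≈ 1.1975.
Each bolus raises the concentration by D/Vd = 1848/254 ≈ 7.276 mcg/mL.
Cmax,ss = C₀/(1 − f) ≈ 7.276/0.8351 ≈ 8.713 mcg/mL.
One interval later, Cmin,ss = Cmax,ss·e^(−kτ) ≈ 8.713 × 0.1649 ≈ 1.437 mcg/mL.
Trough 1.4 mcg/mL vs MEC 1 mcg/mL: adequate.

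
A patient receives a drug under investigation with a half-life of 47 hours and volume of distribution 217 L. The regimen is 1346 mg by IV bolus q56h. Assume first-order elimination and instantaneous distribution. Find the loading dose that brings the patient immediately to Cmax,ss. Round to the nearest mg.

f = (1/2)^(56/47) ≈ 0.437851; accumulation ratio R = 1/(1−f) ≈ 1.77889.
Loading dose to hit Cmax,ss on first dose: D_load = D_maint·R ≈ 1346 × 1.77889 ≈ 2394.39 mg.

2394 mg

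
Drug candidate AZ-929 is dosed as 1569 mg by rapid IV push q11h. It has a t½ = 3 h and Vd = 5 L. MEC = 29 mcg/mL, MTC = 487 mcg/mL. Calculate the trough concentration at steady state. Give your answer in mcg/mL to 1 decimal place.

Over one 11-h interval, 11/3 ≈ 3.6667 half-lives elapse, leaving f ≈ 0.0787 of each dose.
Single-dose peak C₀ = D/Vd = 1569/5 ≈ 313.800 mcg/mL.
Steady-state trough Cmin,ss = C₀·f/(1−f) ≈ 313.800 × 0.0787/0.9213 ≈ 26.806 mcg/mL.
Trough 26.8 mcg/mL vs MEC 29 mcg/mL: subtherapeutic.

26.8 mcg/mL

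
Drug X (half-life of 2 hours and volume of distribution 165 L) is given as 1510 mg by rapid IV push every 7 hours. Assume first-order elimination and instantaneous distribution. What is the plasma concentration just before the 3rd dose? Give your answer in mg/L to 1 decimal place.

0.9 mg/L

f = (1/2)^(τ/t½) = (1/2)^(7/2) ≈ 0.0884.
C₀ = D/Vd = 1510/165 ≈ 9.152 mg/L.
Before the 3rd dose, 2 doses have been given. Superposition: Cmin = C₀·(f + f²).
≈ 9.152 × (0.0884 + 0.0078) ≈ 9.152 × 0.0962 ≈ 0.880 mg/L.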